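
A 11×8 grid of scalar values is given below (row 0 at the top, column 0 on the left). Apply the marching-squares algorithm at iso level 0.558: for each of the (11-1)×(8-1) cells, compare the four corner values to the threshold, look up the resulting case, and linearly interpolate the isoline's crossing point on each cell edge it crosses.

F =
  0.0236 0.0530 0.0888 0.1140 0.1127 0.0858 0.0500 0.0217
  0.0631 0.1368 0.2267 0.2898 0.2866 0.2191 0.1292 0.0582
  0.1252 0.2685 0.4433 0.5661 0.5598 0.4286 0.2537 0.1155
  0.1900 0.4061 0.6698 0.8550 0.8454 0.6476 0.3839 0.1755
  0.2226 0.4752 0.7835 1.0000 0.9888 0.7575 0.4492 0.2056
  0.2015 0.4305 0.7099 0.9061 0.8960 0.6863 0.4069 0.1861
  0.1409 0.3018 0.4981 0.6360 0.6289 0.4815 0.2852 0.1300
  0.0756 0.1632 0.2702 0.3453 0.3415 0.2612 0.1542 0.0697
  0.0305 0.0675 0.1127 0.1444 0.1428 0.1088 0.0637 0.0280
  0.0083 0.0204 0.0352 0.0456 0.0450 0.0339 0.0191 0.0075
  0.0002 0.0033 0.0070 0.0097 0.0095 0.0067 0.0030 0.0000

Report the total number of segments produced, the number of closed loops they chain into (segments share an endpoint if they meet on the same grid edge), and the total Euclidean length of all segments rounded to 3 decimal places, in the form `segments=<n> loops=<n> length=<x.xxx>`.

cell (1,2): code 0100 → (1.971,3.000)–(2.000,2.934)
cell (1,3): code 1100 → (1.993,4.000)–(1.971,3.000)
cell (1,4): code 1000 → (2.000,4.014)–(1.993,4.000)
cell (2,1): code 0100 → (2.506,2.000)–(3.000,1.576)
cell (2,2): code 1110 → (2.000,2.934)–(2.506,2.000)
cell (2,4): code 1101 → (2.591,5.000)–(2.000,4.014)
cell (2,5): code 1000 → (3.000,5.340)–(2.591,5.000)
cell (3,1): code 0110 → (3.000,1.576)–(4.000,1.269)
cell (3,5): code 1001 → (4.000,5.647)–(3.000,5.340)
cell (4,1): code 0110 → (4.000,1.269)–(5.000,1.456)
cell (4,5): code 1001 → (5.000,5.459)–(4.000,5.647)
cell (5,1): code 0010 → (5.000,1.456)–(5.717,2.000)
cell (5,2): code 0111 → (5.717,2.000)–(6.000,2.434)
cell (5,4): code 1011 → (6.000,4.481)–(5.626,5.000)
cell (5,5): code 0001 → (5.626,5.000)–(5.000,5.459)
cell (6,2): code 0010 → (6.000,2.434)–(6.268,3.000)
cell (6,3): code 0011 → (6.268,3.000)–(6.247,4.000)
cell (6,4): code 0001 → (6.247,4.000)–(6.000,4.481)
total: 18 segments, chained into 1 closed loop(s), length Σ = 13.611030

segments=18 loops=1 length=13.611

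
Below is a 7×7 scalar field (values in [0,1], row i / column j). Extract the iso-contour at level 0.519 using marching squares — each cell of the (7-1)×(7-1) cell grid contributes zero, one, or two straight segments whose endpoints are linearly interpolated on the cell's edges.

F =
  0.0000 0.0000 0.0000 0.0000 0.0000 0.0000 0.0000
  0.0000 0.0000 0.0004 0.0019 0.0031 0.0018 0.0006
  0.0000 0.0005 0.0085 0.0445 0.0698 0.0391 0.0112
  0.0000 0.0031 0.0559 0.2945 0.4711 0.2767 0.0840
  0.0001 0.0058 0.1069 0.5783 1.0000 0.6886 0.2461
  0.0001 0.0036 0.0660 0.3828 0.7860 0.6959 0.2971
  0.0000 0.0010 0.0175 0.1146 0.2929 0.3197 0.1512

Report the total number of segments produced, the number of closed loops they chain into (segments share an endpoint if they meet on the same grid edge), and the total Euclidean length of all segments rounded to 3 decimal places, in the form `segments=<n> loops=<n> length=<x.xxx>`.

cell (3,2): code 0100 → (3.791,3.000)–(4.000,2.874)
cell (3,3): code 1100 → (3.091,4.000)–(3.791,3.000)
cell (3,4): code 1100 → (3.588,5.000)–(3.091,4.000)
cell (3,5): code 1000 → (4.000,5.383)–(3.588,5.000)
cell (4,2): code 0010 → (4.000,2.874)–(4.303,3.000)
cell (4,3): code 0111 → (4.303,3.000)–(5.000,3.338)
cell (4,5): code 1001 → (5.000,5.444)–(4.000,5.383)
cell (5,3): code 0010 → (5.000,3.338)–(5.541,4.000)
cell (5,4): code 0011 → (5.541,4.000)–(5.470,5.000)
cell (5,5): code 0001 → (5.470,5.000)–(5.000,5.444)
total: 10 segments, chained into 1 closed loop(s), length Σ = 7.753168

segments=10 loops=1 length=7.753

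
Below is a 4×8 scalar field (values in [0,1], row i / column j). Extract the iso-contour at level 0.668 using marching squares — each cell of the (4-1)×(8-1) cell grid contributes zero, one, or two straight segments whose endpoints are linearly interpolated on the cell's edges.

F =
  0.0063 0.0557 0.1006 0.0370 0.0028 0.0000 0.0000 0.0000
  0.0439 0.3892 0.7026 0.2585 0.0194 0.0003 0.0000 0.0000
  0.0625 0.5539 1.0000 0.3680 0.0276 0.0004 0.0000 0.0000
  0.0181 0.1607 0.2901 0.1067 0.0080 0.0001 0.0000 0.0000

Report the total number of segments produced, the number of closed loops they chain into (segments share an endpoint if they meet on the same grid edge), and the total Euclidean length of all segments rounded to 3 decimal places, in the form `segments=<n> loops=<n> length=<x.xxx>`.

cell (0,1): code 0100 → (0.943,2.000)–(1.000,1.890)
cell (0,2): code 1000 → (1.000,2.078)–(0.943,2.000)
cell (1,1): code 0110 → (1.000,1.890)–(2.000,1.256)
cell (1,2): code 1001 → (2.000,2.525)–(1.000,2.078)
cell (2,1): code 0010 → (2.000,1.256)–(2.468,2.000)
cell (2,2): code 0001 → (2.468,2.000)–(2.000,2.525)
total: 6 segments, chained into 1 closed loop(s), length Σ = 4.083058

segments=6 loops=1 length=4.083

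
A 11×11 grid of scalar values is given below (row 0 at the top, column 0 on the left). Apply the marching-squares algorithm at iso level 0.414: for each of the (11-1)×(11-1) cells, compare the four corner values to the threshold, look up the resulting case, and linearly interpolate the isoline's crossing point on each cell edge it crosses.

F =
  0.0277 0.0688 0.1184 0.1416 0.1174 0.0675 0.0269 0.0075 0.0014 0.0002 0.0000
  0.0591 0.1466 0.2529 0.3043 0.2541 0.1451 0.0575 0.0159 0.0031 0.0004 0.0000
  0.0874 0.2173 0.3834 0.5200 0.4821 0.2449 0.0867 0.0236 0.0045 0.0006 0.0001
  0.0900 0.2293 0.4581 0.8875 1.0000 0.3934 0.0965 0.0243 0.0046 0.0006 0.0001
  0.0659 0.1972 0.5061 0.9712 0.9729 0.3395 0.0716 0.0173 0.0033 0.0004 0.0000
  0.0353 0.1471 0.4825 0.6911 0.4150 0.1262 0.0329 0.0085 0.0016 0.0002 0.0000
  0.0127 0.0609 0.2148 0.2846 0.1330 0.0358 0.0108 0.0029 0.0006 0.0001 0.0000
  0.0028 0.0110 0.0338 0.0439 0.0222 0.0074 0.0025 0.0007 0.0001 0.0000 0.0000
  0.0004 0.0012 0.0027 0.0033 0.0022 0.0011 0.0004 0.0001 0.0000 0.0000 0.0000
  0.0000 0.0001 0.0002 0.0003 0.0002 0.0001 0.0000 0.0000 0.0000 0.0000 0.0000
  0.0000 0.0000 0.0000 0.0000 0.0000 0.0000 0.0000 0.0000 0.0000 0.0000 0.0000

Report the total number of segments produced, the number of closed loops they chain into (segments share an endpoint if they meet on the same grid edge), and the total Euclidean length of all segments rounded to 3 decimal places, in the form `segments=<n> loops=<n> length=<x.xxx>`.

segments=14 loops=1 length=11.620

cell (1,2): code 0100 → (1.509,3.000)–(2.000,2.224)
cell (1,3): code 1100 → (1.701,4.000)–(1.509,3.000)
cell (1,4): code 1000 → (2.000,4.287)–(1.701,4.000)
cell (2,1): code 0100 → (2.410,2.000)–(3.000,1.807)
cell (2,2): code 1110 → (2.000,2.224)–(2.410,2.000)
cell (2,4): code 1001 → (3.000,4.966)–(2.000,4.287)
cell (3,1): code 0110 → (3.000,1.807)–(4.000,1.702)
cell (3,4): code 1001 → (4.000,4.882)–(3.000,4.966)
cell (4,1): code 0110 → (4.000,1.702)–(5.000,1.796)
cell (4,4): code 1001 → (5.000,4.003)–(4.000,4.882)
cell (5,1): code 0010 → (5.000,1.796)–(5.256,2.000)
cell (5,2): code 0011 → (5.256,2.000)–(5.682,3.000)
cell (5,3): code 0011 → (5.682,3.000)–(5.004,4.000)
cell (5,4): code 0001 → (5.004,4.000)–(5.000,4.003)
total: 14 segments, chained into 1 closed loop(s), length Σ = 11.620081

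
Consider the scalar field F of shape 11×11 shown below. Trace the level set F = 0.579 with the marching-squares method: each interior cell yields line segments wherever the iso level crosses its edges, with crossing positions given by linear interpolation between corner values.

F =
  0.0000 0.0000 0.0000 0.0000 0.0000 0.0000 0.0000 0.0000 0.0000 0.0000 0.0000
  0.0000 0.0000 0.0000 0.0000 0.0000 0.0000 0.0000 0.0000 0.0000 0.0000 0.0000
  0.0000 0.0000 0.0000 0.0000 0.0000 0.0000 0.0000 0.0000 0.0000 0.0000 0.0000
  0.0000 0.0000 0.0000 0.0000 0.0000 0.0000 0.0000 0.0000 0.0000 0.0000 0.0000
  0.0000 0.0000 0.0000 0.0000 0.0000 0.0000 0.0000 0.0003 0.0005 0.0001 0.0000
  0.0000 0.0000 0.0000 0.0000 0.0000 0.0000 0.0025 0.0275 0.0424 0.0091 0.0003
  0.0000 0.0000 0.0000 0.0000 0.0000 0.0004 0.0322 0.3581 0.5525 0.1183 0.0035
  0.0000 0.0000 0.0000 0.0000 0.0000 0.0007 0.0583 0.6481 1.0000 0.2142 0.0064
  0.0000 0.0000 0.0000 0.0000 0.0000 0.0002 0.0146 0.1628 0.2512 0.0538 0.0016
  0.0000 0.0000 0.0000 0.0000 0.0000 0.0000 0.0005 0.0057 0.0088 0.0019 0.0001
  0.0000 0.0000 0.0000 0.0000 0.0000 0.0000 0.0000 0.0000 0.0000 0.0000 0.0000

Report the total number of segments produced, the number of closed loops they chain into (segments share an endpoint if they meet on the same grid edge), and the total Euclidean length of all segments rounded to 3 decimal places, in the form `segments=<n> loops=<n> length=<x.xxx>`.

cell (6,6): code 0100 → (6.762,7.000)–(7.000,6.883)
cell (6,7): code 1100 → (6.059,8.000)–(6.762,7.000)
cell (6,8): code 1000 → (7.000,8.536)–(6.059,8.000)
cell (7,6): code 0010 → (7.000,6.883)–(7.142,7.000)
cell (7,7): code 0011 → (7.142,7.000)–(7.562,8.000)
cell (7,8): code 0001 → (7.562,8.000)–(7.000,8.536)
total: 6 segments, chained into 1 closed loop(s), length Σ = 4.615830

segments=6 loops=1 length=4.616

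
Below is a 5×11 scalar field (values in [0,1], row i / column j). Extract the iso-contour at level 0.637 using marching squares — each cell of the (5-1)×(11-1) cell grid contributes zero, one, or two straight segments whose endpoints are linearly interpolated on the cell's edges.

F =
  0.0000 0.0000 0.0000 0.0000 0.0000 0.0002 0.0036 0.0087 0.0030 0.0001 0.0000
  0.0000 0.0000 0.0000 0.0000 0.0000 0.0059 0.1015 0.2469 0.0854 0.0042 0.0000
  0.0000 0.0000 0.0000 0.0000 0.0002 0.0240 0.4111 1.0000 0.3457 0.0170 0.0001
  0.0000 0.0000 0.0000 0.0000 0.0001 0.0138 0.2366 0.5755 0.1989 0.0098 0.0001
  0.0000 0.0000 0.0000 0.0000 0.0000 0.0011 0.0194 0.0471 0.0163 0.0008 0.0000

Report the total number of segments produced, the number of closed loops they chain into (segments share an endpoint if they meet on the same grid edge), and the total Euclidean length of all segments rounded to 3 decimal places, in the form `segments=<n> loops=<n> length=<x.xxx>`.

cell (1,6): code 0100 → (1.518,7.000)–(2.000,6.384)
cell (1,7): code 1000 → (2.000,7.555)–(1.518,7.000)
cell (2,6): code 0010 → (2.000,6.384)–(2.855,7.000)
cell (2,7): code 0001 → (2.855,7.000)–(2.000,7.555)
total: 4 segments, chained into 1 closed loop(s), length Σ = 3.590876

segments=4 loops=1 length=3.591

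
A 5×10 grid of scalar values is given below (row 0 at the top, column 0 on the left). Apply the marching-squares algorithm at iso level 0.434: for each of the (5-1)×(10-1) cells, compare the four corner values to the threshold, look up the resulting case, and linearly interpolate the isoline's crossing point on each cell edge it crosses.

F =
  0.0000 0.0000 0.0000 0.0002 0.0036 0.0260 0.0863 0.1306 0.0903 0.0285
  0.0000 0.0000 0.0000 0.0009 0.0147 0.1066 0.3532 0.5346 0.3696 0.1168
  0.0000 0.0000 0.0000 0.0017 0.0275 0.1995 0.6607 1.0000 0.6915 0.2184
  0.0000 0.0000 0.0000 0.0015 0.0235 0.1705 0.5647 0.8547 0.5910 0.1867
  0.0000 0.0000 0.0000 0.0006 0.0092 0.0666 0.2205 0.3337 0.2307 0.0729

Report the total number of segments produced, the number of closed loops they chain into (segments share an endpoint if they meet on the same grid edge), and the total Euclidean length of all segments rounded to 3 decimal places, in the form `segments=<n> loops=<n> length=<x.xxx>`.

segments=12 loops=1 length=9.343

cell (0,6): code 0100 → (0.751,7.000)–(1.000,6.445)
cell (0,7): code 1000 → (1.000,7.610)–(0.751,7.000)
cell (1,5): code 0100 → (1.263,6.000)–(2.000,5.508)
cell (1,6): code 1110 → (1.000,6.445)–(1.263,6.000)
cell (1,7): code 1101 → (1.200,8.000)–(1.000,7.610)
cell (1,8): code 1000 → (2.000,8.544)–(1.200,8.000)
cell (2,5): code 0110 → (2.000,5.508)–(3.000,5.668)
cell (2,8): code 1001 → (3.000,8.388)–(2.000,8.544)
cell (3,5): code 0010 → (3.000,5.668)–(3.380,6.000)
cell (3,6): code 0011 → (3.380,6.000)–(3.807,7.000)
cell (3,7): code 0011 → (3.807,7.000)–(3.436,8.000)
cell (3,8): code 0001 → (3.436,8.000)–(3.000,8.388)
total: 12 segments, chained into 1 closed loop(s), length Σ = 9.342955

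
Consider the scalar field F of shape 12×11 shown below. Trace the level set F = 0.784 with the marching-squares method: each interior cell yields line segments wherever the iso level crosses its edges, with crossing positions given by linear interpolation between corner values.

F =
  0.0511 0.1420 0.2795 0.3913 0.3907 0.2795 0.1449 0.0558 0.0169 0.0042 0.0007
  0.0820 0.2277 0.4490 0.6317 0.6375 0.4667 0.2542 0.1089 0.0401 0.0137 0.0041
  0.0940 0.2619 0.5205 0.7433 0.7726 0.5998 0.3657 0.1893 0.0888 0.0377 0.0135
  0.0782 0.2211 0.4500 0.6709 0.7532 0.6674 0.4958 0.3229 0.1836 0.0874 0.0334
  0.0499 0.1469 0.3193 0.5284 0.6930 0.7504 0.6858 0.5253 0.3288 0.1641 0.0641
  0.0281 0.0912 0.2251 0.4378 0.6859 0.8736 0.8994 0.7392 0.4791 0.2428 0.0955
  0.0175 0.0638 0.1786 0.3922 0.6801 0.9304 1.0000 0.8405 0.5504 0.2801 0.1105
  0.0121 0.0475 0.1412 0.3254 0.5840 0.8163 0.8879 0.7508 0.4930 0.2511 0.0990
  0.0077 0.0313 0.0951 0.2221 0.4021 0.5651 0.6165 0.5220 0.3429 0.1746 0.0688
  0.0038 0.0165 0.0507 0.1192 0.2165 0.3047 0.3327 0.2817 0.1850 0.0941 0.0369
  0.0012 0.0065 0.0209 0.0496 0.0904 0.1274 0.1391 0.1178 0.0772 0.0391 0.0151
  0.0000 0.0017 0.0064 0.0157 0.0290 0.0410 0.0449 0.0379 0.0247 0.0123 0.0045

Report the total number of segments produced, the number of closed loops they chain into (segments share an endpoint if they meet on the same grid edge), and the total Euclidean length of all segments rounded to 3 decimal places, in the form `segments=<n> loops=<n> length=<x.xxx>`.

cell (4,4): code 0100 → (4.273,5.000)–(5.000,4.523)
cell (4,5): code 1100 → (4.460,6.000)–(4.273,5.000)
cell (4,6): code 1000 → (5.000,6.720)–(4.460,6.000)
cell (5,4): code 0110 → (5.000,4.523)–(6.000,4.415)
cell (5,6): code 1101 → (5.442,7.000)–(5.000,6.720)
cell (5,7): code 1000 → (6.000,7.195)–(5.442,7.000)
cell (6,4): code 0110 → (6.000,4.415)–(7.000,4.861)
cell (6,6): code 1011 → (7.000,6.758)–(6.630,7.000)
cell (6,7): code 0001 → (6.630,7.000)–(6.000,7.195)
cell (7,4): code 0010 → (7.000,4.861)–(7.129,5.000)
cell (7,5): code 0011 → (7.129,5.000)–(7.383,6.000)
cell (7,6): code 0001 → (7.383,6.000)–(7.000,6.758)
total: 12 segments, chained into 1 closed loop(s), length Σ = 9.174246

segments=12 loops=1 length=9.174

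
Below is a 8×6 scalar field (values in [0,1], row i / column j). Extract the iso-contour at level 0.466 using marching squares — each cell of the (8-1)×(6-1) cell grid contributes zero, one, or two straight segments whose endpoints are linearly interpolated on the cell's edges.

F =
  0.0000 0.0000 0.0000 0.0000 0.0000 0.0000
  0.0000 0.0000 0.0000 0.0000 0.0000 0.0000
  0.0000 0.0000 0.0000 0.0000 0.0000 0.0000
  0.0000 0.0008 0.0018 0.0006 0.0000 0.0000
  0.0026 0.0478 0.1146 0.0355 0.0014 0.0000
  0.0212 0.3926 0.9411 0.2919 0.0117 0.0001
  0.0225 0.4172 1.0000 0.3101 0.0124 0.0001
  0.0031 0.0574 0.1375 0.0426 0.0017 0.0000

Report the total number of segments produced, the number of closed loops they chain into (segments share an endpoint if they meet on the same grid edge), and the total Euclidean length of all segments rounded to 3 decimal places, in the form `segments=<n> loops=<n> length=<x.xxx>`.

segments=6 loops=1 length=6.069

cell (4,1): code 0100 → (4.425,2.000)–(5.000,1.134)
cell (4,2): code 1000 → (5.000,2.732)–(4.425,2.000)
cell (5,1): code 0110 → (5.000,1.134)–(6.000,1.084)
cell (5,2): code 1001 → (6.000,2.774)–(5.000,2.732)
cell (6,1): code 0010 → (6.000,1.084)–(6.619,2.000)
cell (6,2): code 0001 → (6.619,2.000)–(6.000,2.774)
total: 6 segments, chained into 1 closed loop(s), length Σ = 6.069316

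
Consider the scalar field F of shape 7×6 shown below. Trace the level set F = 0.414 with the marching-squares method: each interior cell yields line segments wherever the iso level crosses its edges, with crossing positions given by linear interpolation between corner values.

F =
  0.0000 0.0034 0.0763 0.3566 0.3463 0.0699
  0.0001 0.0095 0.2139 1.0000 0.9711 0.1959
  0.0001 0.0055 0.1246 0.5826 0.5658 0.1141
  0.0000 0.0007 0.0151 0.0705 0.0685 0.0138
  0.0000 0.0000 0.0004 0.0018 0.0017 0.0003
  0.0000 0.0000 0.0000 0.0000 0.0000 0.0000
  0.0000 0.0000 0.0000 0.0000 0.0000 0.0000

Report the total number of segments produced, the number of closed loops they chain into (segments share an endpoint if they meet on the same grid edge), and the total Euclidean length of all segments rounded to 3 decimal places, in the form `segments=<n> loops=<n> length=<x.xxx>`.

cell (0,2): code 0100 → (0.089,3.000)–(1.000,2.255)
cell (0,3): code 1100 → (0.108,4.000)–(0.089,3.000)
cell (0,4): code 1000 → (1.000,4.719)–(0.108,4.000)
cell (1,2): code 0110 → (1.000,2.255)–(2.000,2.632)
cell (1,4): code 1001 → (2.000,4.336)–(1.000,4.719)
cell (2,2): code 0010 → (2.000,2.632)–(2.329,3.000)
cell (2,3): code 0011 → (2.329,3.000)–(2.305,4.000)
cell (2,4): code 0001 → (2.305,4.000)–(2.000,4.336)
total: 8 segments, chained into 1 closed loop(s), length Σ = 7.410013

segments=8 loops=1 length=7.410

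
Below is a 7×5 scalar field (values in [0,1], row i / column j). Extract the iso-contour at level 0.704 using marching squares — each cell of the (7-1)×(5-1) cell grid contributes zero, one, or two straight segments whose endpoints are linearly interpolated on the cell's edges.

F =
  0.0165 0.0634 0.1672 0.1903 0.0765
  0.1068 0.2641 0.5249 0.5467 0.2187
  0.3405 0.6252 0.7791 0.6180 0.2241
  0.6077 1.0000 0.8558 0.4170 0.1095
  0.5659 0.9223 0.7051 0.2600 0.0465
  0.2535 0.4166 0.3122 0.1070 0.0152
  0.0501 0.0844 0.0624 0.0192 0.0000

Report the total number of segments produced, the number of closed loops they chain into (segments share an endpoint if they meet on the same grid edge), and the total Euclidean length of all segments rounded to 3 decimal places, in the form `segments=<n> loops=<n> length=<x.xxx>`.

cell (1,1): code 0100 → (1.705,2.000)–(2.000,1.512)
cell (1,2): code 1000 → (2.000,2.466)–(1.705,2.000)
cell (2,0): code 0100 → (2.210,1.000)–(3.000,0.245)
cell (2,1): code 1110 → (2.000,1.512)–(2.210,1.000)
cell (2,2): code 1001 → (3.000,2.346)–(2.000,2.466)
cell (3,0): code 0110 → (3.000,0.245)–(4.000,0.387)
cell (3,2): code 1001 → (4.000,2.002)–(3.000,2.346)
cell (4,0): code 0010 → (4.000,0.387)–(4.432,1.000)
cell (4,1): code 0011 → (4.432,1.000)–(4.003,2.000)
cell (4,2): code 0001 → (4.003,2.000)–(4.000,2.002)
total: 10 segments, chained into 1 closed loop(s), length Σ = 7.683854

segments=10 loops=1 length=7.684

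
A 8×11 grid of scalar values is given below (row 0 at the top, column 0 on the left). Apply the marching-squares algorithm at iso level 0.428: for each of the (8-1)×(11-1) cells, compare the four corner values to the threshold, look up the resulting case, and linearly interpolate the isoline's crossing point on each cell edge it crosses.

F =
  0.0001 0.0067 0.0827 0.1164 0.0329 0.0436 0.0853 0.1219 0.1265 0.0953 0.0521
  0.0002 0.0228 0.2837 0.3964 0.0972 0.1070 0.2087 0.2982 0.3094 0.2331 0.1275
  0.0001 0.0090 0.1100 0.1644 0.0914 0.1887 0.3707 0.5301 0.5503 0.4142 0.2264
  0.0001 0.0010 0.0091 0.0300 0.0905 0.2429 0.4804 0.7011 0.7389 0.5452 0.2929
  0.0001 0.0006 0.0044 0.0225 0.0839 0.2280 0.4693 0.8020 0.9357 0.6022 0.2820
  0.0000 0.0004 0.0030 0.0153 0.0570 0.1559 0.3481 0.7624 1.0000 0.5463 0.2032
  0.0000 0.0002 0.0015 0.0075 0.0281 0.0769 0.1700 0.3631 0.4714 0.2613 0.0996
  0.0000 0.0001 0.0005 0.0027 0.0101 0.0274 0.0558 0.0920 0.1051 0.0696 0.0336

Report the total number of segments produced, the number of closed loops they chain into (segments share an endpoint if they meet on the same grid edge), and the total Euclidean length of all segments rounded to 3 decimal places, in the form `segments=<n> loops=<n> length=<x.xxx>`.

segments=18 loops=1 length=13.184

cell (1,6): code 0100 → (1.560,7.000)–(2.000,6.359)
cell (1,7): code 1100 → (1.492,8.000)–(1.560,7.000)
cell (1,8): code 1000 → (2.000,8.899)–(1.492,8.000)
cell (2,5): code 0100 → (2.522,6.000)–(3.000,5.779)
cell (2,6): code 1110 → (2.000,6.359)–(2.522,6.000)
cell (2,8): code 1101 → (2.105,9.000)–(2.000,8.899)
cell (2,9): code 1000 → (3.000,9.465)–(2.105,9.000)
cell (3,5): code 0110 → (3.000,5.779)–(4.000,5.829)
cell (3,9): code 1001 → (4.000,9.544)–(3.000,9.465)
cell (4,5): code 0010 → (4.000,5.829)–(4.341,6.000)
cell (4,6): code 0111 → (4.341,6.000)–(5.000,6.193)
cell (4,9): code 1001 → (5.000,9.345)–(4.000,9.544)
cell (5,6): code 0010 → (5.000,6.193)–(5.837,7.000)
cell (5,7): code 0111 → (5.837,7.000)–(6.000,7.599)
cell (5,8): code 1011 → (6.000,8.207)–(5.415,9.000)
cell (5,9): code 0001 → (5.415,9.000)–(5.000,9.345)
cell (6,7): code 0010 → (6.000,7.599)–(6.118,8.000)
cell (6,8): code 0001 → (6.118,8.000)–(6.000,8.207)
total: 18 segments, chained into 1 closed loop(s), length Σ = 13.183752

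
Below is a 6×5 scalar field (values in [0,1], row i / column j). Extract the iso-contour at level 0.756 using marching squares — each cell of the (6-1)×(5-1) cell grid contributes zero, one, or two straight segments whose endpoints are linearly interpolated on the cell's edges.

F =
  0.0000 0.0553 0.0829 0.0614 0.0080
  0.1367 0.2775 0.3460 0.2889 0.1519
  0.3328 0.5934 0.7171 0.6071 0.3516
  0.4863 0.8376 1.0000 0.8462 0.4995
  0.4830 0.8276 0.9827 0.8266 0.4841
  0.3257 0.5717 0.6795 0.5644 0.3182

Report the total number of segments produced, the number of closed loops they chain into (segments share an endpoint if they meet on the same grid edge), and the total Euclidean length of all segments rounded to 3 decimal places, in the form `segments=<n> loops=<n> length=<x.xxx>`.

cell (2,0): code 0100 → (2.666,1.000)–(3.000,0.768)
cell (2,1): code 1100 → (2.138,2.000)–(2.666,1.000)
cell (2,2): code 1100 → (2.623,3.000)–(2.138,2.000)
cell (2,3): code 1000 → (3.000,3.260)–(2.623,3.000)
cell (3,0): code 0110 → (3.000,0.768)–(4.000,0.792)
cell (3,3): code 1001 → (4.000,3.206)–(3.000,3.260)
cell (4,0): code 0010 → (4.000,0.792)–(4.280,1.000)
cell (4,1): code 0011 → (4.280,1.000)–(4.748,2.000)
cell (4,2): code 0011 → (4.748,2.000)–(4.269,3.000)
cell (4,3): code 0001 → (4.269,3.000)–(4.000,3.206)
total: 10 segments, chained into 1 closed loop(s), length Σ = 8.009699

segments=10 loops=1 length=8.010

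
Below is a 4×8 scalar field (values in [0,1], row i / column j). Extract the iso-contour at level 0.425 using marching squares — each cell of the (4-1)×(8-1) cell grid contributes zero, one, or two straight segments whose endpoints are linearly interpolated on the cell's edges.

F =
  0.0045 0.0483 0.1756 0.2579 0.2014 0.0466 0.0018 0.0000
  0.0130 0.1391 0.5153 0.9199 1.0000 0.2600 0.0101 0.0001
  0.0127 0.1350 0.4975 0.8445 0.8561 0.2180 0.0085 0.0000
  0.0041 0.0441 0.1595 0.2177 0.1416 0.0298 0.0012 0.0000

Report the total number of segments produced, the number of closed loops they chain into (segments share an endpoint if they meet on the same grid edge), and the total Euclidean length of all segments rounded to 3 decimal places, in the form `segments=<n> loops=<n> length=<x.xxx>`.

segments=10 loops=1 length=8.834

cell (0,1): code 0100 → (0.734,2.000)–(1.000,1.760)
cell (0,2): code 1100 → (0.252,3.000)–(0.734,2.000)
cell (0,3): code 1100 → (0.280,4.000)–(0.252,3.000)
cell (0,4): code 1000 → (1.000,4.777)–(0.280,4.000)
cell (1,1): code 0110 → (1.000,1.760)–(2.000,1.800)
cell (1,4): code 1001 → (2.000,4.676)–(1.000,4.777)
cell (2,1): code 0010 → (2.000,1.800)–(2.214,2.000)
cell (2,2): code 0011 → (2.214,2.000)–(2.669,3.000)
cell (2,3): code 0011 → (2.669,3.000)–(2.603,4.000)
cell (2,4): code 0001 → (2.603,4.000)–(2.000,4.676)
total: 10 segments, chained into 1 closed loop(s), length Σ = 8.833597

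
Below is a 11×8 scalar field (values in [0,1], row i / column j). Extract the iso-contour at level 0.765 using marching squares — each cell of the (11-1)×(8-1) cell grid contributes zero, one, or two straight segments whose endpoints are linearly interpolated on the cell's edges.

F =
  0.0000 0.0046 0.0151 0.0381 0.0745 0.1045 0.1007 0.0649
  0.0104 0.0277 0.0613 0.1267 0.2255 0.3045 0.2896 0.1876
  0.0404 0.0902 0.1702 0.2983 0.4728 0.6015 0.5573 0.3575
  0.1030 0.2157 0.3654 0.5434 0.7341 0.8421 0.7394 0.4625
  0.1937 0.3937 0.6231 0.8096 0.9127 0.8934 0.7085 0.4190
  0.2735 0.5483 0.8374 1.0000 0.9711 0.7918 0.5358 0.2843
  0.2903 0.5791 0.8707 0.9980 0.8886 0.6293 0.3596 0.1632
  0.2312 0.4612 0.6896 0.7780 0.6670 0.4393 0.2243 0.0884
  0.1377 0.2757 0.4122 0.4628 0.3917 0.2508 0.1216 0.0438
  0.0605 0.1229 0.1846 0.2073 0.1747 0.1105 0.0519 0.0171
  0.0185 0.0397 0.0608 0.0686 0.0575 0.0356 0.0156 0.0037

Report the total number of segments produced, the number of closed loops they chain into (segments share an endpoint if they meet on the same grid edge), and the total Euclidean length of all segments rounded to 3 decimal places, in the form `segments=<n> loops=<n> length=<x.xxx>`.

cell (2,4): code 0100 → (2.680,5.000)–(3.000,4.286)
cell (2,5): code 1000 → (3.000,5.751)–(2.680,5.000)
cell (3,2): code 0100 → (3.832,3.000)–(4.000,2.761)
cell (3,3): code 1100 → (3.173,4.000)–(3.832,3.000)
cell (3,4): code 1110 → (3.000,4.286)–(3.173,4.000)
cell (3,5): code 1001 → (4.000,5.694)–(3.000,5.751)
cell (4,1): code 0100 → (4.662,2.000)–(5.000,1.750)
cell (4,2): code 1110 → (4.000,2.761)–(4.662,2.000)
cell (4,5): code 1001 → (5.000,5.105)–(4.000,5.694)
cell (5,1): code 0110 → (5.000,1.750)–(6.000,1.638)
cell (5,4): code 1011 → (6.000,4.477)–(5.165,5.000)
cell (5,5): code 0001 → (5.165,5.000)–(5.000,5.105)
cell (6,1): code 0010 → (6.000,1.638)–(6.584,2.000)
cell (6,2): code 0111 → (6.584,2.000)–(7.000,2.853)
cell (6,3): code 1011 → (7.000,3.117)–(6.558,4.000)
cell (6,4): code 0001 → (6.558,4.000)–(6.000,4.477)
cell (7,2): code 0010 → (7.000,2.853)–(7.041,3.000)
cell (7,3): code 0001 → (7.041,3.000)–(7.000,3.117)
total: 18 segments, chained into 1 closed loop(s), length Σ = 12.836038

segments=18 loops=1 length=12.836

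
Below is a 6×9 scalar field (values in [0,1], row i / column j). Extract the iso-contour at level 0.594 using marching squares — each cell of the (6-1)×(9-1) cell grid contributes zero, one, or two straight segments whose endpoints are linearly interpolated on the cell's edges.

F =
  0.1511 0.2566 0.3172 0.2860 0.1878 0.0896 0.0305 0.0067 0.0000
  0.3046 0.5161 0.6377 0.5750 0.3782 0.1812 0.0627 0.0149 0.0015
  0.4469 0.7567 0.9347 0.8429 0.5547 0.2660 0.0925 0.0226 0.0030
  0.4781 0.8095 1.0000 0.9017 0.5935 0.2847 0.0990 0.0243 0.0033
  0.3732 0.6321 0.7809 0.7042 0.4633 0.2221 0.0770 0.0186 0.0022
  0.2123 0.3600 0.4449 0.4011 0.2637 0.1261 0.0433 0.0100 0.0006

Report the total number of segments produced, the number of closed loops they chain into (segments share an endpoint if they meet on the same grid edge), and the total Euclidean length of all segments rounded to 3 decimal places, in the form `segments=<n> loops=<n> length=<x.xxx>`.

segments=14 loops=1 length=11.410

cell (0,1): code 0100 → (0.864,2.000)–(1.000,1.641)
cell (0,2): code 1000 → (1.000,2.697)–(0.864,2.000)
cell (1,0): code 0100 → (1.324,1.000)–(2.000,0.475)
cell (1,1): code 1110 → (1.000,1.641)–(1.324,1.000)
cell (1,2): code 1101 → (1.071,3.000)–(1.000,2.697)
cell (1,3): code 1000 → (2.000,3.864)–(1.071,3.000)
cell (2,0): code 0110 → (2.000,0.475)–(3.000,0.350)
cell (2,3): code 1001 → (3.000,3.998)–(2.000,3.864)
cell (3,0): code 0110 → (3.000,0.350)–(4.000,0.853)
cell (3,3): code 1001 → (4.000,3.457)–(3.000,3.998)
cell (4,0): code 0010 → (4.000,0.853)–(4.140,1.000)
cell (4,1): code 0011 → (4.140,1.000)–(4.556,2.000)
cell (4,2): code 0011 → (4.556,2.000)–(4.364,3.000)
cell (4,3): code 0001 → (4.364,3.000)–(4.000,3.457)
total: 14 segments, chained into 1 closed loop(s), length Σ = 11.410472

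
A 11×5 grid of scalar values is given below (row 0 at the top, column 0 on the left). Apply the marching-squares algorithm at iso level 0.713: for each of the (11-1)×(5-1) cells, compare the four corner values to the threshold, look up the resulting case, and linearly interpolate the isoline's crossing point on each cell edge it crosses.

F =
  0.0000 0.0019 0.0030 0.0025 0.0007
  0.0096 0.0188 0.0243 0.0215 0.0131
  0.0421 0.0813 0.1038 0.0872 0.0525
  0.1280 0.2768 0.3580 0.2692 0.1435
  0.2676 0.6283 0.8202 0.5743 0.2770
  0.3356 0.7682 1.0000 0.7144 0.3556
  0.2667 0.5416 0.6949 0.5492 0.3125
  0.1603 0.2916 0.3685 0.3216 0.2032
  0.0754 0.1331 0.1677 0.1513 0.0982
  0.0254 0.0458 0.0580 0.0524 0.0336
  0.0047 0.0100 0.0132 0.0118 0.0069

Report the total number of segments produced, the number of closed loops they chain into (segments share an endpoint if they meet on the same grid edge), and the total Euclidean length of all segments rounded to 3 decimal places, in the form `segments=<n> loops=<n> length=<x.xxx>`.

cell (3,1): code 0100 → (3.768,2.000)–(4.000,1.441)
cell (3,2): code 1000 → (4.000,2.436)–(3.768,2.000)
cell (4,0): code 0100 → (4.605,1.000)–(5.000,0.872)
cell (4,1): code 1110 → (4.000,1.441)–(4.605,1.000)
cell (4,2): code 1101 → (4.990,3.000)–(4.000,2.436)
cell (4,3): code 1000 → (5.000,3.004)–(4.990,3.000)
cell (5,0): code 0010 → (5.000,0.872)–(5.244,1.000)
cell (5,1): code 0011 → (5.244,1.000)–(5.941,2.000)
cell (5,2): code 0011 → (5.941,2.000)–(5.008,3.000)
cell (5,3): code 0001 → (5.008,3.000)–(5.000,3.004)
total: 10 segments, chained into 1 closed loop(s), length Σ = 6.283156

segments=10 loops=1 length=6.283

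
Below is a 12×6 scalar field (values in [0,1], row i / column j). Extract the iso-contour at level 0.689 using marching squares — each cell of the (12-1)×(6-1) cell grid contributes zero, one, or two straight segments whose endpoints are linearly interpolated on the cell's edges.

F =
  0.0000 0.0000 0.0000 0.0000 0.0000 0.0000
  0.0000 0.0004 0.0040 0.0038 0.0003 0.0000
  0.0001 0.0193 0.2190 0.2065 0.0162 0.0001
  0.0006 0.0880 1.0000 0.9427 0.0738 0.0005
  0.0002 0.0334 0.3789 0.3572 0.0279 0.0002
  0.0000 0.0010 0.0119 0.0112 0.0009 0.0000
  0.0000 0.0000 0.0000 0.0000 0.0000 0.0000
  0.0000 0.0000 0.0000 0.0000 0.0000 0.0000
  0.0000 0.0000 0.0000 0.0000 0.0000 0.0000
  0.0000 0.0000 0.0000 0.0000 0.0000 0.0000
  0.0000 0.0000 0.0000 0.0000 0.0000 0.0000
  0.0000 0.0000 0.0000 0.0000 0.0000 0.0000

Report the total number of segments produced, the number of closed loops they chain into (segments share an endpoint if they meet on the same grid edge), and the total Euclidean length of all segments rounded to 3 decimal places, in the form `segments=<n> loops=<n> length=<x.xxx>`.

cell (2,1): code 0100 → (2.602,2.000)–(3.000,1.659)
cell (2,2): code 1100 → (2.655,3.000)–(2.602,2.000)
cell (2,3): code 1000 → (3.000,3.292)–(2.655,3.000)
cell (3,1): code 0010 → (3.000,1.659)–(3.501,2.000)
cell (3,2): code 0011 → (3.501,2.000)–(3.433,3.000)
cell (3,3): code 0001 → (3.433,3.000)–(3.000,3.292)
total: 6 segments, chained into 1 closed loop(s), length Σ = 4.107956

segments=6 loops=1 length=4.108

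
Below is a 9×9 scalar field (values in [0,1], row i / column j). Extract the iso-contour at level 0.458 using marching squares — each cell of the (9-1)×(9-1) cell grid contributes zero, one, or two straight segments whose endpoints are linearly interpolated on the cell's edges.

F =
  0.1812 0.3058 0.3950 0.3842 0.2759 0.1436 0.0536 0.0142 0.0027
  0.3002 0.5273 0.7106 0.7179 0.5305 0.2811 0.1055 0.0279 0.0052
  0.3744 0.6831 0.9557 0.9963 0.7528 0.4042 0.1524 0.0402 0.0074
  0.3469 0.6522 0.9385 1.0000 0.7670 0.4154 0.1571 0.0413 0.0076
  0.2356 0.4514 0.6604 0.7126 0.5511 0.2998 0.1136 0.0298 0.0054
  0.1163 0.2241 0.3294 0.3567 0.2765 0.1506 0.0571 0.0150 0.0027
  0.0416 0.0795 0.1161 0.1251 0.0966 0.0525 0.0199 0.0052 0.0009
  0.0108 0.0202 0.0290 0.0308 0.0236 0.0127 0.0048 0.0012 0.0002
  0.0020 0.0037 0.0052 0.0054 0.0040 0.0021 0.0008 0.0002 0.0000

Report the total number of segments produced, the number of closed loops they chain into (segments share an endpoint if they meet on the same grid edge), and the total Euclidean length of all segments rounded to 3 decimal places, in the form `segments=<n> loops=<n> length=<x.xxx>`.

segments=16 loops=1 length=14.353

cell (0,0): code 0100 → (0.687,1.000)–(1.000,0.695)
cell (0,1): code 1100 → (0.200,2.000)–(0.687,1.000)
cell (0,2): code 1100 → (0.221,3.000)–(0.200,2.000)
cell (0,3): code 1100 → (0.715,4.000)–(0.221,3.000)
cell (0,4): code 1000 → (1.000,4.291)–(0.715,4.000)
cell (1,0): code 0110 → (1.000,0.695)–(2.000,0.271)
cell (1,4): code 1001 → (2.000,4.846)–(1.000,4.291)
cell (2,0): code 0110 → (2.000,0.271)–(3.000,0.364)
cell (2,4): code 1001 → (3.000,4.879)–(2.000,4.846)
cell (3,0): code 0010 → (3.000,0.364)–(3.967,1.000)
cell (3,1): code 0111 → (3.967,1.000)–(4.000,1.032)
cell (3,4): code 1001 → (4.000,4.370)–(3.000,4.879)
cell (4,1): code 0010 → (4.000,1.032)–(4.611,2.000)
cell (4,2): code 0011 → (4.611,2.000)–(4.715,3.000)
cell (4,3): code 0011 → (4.715,3.000)–(4.339,4.000)
cell (4,4): code 0001 → (4.339,4.000)–(4.000,4.370)
total: 16 segments, chained into 1 closed loop(s), length Σ = 14.353153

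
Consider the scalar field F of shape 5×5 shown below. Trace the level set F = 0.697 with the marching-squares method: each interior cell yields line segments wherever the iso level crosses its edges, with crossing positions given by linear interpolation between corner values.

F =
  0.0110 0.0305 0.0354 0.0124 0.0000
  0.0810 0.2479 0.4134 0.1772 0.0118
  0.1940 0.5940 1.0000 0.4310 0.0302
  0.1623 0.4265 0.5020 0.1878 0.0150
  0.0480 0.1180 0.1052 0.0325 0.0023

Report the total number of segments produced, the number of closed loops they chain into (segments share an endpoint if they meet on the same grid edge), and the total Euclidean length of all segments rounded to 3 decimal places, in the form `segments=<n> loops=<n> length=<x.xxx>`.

cell (1,1): code 0100 → (1.483,2.000)–(2.000,1.254)
cell (1,2): code 1000 → (2.000,2.533)–(1.483,2.000)
cell (2,1): code 0010 → (2.000,1.254)–(2.608,2.000)
cell (2,2): code 0001 → (2.608,2.000)–(2.000,2.533)
total: 4 segments, chained into 1 closed loop(s), length Σ = 3.420948

segments=4 loops=1 length=3.421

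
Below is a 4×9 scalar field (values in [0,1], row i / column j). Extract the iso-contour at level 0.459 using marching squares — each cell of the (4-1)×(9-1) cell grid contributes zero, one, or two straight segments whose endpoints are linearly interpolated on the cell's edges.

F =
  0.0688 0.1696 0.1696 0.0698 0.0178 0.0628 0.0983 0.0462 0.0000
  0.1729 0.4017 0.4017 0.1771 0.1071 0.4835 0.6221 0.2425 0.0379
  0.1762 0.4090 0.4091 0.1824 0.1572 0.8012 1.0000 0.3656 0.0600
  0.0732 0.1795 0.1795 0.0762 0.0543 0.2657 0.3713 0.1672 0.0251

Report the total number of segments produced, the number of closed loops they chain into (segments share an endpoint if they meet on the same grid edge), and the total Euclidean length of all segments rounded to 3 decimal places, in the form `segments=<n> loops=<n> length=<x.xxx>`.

cell (0,4): code 0100 → (0.942,5.000)–(1.000,4.935)
cell (0,5): code 1100 → (0.689,6.000)–(0.942,5.000)
cell (0,6): code 1000 → (1.000,6.430)–(0.689,6.000)
cell (1,4): code 0110 → (1.000,4.935)–(2.000,4.469)
cell (1,6): code 1001 → (2.000,6.853)–(1.000,6.430)
cell (2,4): code 0010 → (2.000,4.469)–(2.639,5.000)
cell (2,5): code 0011 → (2.639,5.000)–(2.861,6.000)
cell (2,6): code 0001 → (2.861,6.000)–(2.000,6.853)
total: 8 segments, chained into 1 closed loop(s), length Σ = 6.905509

segments=8 loops=1 length=6.906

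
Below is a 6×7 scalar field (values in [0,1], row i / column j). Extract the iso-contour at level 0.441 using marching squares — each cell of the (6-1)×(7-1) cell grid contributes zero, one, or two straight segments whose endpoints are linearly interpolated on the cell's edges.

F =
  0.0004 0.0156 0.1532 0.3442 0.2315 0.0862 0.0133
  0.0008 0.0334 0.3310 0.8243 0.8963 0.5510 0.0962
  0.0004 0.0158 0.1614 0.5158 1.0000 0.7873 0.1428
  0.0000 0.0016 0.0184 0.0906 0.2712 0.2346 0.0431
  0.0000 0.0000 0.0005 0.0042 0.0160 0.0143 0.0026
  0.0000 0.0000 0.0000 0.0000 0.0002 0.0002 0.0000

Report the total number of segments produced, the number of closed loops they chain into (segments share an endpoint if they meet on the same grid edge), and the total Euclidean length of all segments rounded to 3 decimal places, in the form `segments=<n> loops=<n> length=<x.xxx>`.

cell (0,2): code 0100 → (0.202,3.000)–(1.000,2.223)
cell (0,3): code 1100 → (0.315,4.000)–(0.202,3.000)
cell (0,4): code 1100 → (0.763,5.000)–(0.315,4.000)
cell (0,5): code 1000 → (1.000,5.242)–(0.763,5.000)
cell (1,2): code 0110 → (1.000,2.223)–(2.000,2.789)
cell (1,5): code 1001 → (2.000,5.537)–(1.000,5.242)
cell (2,2): code 0010 → (2.000,2.789)–(2.176,3.000)
cell (2,3): code 0011 → (2.176,3.000)–(2.767,4.000)
cell (2,4): code 0011 → (2.767,4.000)–(2.627,5.000)
cell (2,5): code 0001 → (2.627,5.000)–(2.000,5.537)
total: 10 segments, chained into 1 closed loop(s), length Σ = 9.018118

segments=10 loops=1 length=9.018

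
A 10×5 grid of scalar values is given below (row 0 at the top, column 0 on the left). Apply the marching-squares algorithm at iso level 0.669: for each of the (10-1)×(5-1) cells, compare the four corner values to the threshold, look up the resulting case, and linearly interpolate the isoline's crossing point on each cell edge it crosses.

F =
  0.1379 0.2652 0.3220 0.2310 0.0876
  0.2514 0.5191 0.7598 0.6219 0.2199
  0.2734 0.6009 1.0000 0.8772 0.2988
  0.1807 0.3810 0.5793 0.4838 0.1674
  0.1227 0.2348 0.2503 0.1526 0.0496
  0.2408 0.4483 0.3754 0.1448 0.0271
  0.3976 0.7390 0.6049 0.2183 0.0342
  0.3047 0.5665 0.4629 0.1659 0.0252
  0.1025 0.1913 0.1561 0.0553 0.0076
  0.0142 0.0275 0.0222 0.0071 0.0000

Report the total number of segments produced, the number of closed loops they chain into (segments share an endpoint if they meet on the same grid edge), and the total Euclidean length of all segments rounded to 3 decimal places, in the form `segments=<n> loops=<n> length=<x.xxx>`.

cell (0,1): code 0100 → (0.793,2.000)–(1.000,1.623)
cell (0,2): code 1000 → (1.000,2.658)–(0.793,2.000)
cell (1,1): code 0110 → (1.000,1.623)–(2.000,1.171)
cell (1,2): code 1101 → (1.184,3.000)–(1.000,2.658)
cell (1,3): code 1000 → (2.000,3.360)–(1.184,3.000)
cell (2,1): code 0010 → (2.000,1.171)–(2.787,2.000)
cell (2,2): code 0011 → (2.787,2.000)–(2.529,3.000)
cell (2,3): code 0001 → (2.529,3.000)–(2.000,3.360)
cell (5,0): code 0100 → (5.759,1.000)–(6.000,0.795)
cell (5,1): code 1000 → (6.000,1.522)–(5.759,1.000)
cell (6,0): code 0010 → (6.000,0.795)–(6.406,1.000)
cell (6,1): code 0001 → (6.406,1.000)–(6.000,1.522)
total: 12 segments, chained into 2 closed loop(s), length Σ = 8.320728

segments=12 loops=2 length=8.321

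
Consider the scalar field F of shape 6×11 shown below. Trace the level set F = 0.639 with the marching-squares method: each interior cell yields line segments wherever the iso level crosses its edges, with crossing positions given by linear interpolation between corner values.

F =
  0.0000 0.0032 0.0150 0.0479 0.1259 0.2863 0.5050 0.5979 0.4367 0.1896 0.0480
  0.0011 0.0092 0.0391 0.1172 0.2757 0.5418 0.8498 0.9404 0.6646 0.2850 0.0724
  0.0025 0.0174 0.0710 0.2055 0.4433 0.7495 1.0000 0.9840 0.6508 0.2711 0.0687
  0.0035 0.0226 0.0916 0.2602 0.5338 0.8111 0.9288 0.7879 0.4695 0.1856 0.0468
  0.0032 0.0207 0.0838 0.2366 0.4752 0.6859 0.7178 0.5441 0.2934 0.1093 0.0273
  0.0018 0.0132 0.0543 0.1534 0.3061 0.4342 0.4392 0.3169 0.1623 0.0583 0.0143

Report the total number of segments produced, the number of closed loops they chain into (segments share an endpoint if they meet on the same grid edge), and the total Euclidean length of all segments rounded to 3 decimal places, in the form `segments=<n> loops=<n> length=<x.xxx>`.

cell (0,5): code 0100 → (0.389,6.000)–(1.000,5.316)
cell (0,6): code 1100 → (0.120,7.000)–(0.389,6.000)
cell (0,7): code 1100 → (0.888,8.000)–(0.120,7.000)
cell (0,8): code 1000 → (1.000,8.067)–(0.888,8.000)
cell (1,4): code 0100 → (1.468,5.000)–(2.000,4.639)
cell (1,5): code 1110 → (1.000,5.316)–(1.468,5.000)
cell (1,8): code 1001 → (2.000,8.031)–(1.000,8.067)
cell (2,4): code 0110 → (2.000,4.639)–(3.000,4.379)
cell (2,7): code 1011 → (3.000,7.468)–(2.065,8.000)
cell (2,8): code 0001 → (2.065,8.000)–(2.000,8.031)
cell (3,4): code 0110 → (3.000,4.379)–(4.000,4.777)
cell (3,6): code 1011 → (4.000,6.454)–(3.611,7.000)
cell (3,7): code 0001 → (3.611,7.000)–(3.000,7.468)
cell (4,4): code 0010 → (4.000,4.777)–(4.186,5.000)
cell (4,5): code 0011 → (4.186,5.000)–(4.283,6.000)
cell (4,6): code 0001 → (4.283,6.000)–(4.000,6.454)
total: 16 segments, chained into 1 closed loop(s), length Σ = 12.079900

segments=16 loops=1 length=12.080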